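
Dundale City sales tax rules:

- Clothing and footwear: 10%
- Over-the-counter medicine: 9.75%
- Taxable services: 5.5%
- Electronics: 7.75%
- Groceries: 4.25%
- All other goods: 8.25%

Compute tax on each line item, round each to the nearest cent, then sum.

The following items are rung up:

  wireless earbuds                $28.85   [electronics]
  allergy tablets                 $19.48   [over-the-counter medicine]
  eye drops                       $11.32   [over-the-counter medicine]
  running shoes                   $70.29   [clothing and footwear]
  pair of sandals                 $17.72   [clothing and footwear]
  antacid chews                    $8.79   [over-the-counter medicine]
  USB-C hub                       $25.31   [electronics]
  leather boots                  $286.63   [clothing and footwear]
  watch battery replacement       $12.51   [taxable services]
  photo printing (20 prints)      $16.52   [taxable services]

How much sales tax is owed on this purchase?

$47.12

Wireless earbuds $28.85: electronics → 7.75% → $2.24
Allergy tablets $19.48: over-the-counter medicine → 9.75% → $1.90
Eye drops $11.32: over-the-counter medicine → 9.75% → $1.10
Running shoes $70.29: clothing and footwear → 10% → $7.03
Pair of sandals $17.72: clothing and footwear → 10% → $1.77
Antacid chews $8.79: over-the-counter medicine → 9.75% → $0.86
USB-C hub $25.31: electronics → 7.75% → $1.96
Leather boots $286.63: clothing and footwear → 10% → $28.66
Watch battery replacement $12.51: taxable services → 5.5% → $0.69
Photo printing (20 prints) $16.52: taxable services → 5.5% → $0.91
Total tax = $2.24 + $1.90 + $1.10 + $7.03 + $1.77 + $0.86 + $1.96 + $28.66 + $0.69 + $0.91 = $47.12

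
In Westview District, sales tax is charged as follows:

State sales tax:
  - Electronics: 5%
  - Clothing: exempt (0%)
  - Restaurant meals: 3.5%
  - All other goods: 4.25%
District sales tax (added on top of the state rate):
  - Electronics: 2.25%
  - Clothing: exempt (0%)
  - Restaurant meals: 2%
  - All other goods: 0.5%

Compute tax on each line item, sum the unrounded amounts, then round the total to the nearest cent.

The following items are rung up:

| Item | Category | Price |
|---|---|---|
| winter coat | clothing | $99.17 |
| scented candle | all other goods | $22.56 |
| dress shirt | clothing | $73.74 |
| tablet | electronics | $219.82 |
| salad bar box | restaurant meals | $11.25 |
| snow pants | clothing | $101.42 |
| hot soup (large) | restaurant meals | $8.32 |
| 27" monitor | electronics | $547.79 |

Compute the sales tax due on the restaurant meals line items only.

Salad bar box $11.25: restaurant meals → 3.5% + 2% district = 5.5% → $0.61875
Hot soup (large) $8.32: restaurant meals → 3.5% + 2% district = 5.5% → $0.4576
Tax on restaurant meals: unrounded sum = $1.07635 → $1.08

$1.08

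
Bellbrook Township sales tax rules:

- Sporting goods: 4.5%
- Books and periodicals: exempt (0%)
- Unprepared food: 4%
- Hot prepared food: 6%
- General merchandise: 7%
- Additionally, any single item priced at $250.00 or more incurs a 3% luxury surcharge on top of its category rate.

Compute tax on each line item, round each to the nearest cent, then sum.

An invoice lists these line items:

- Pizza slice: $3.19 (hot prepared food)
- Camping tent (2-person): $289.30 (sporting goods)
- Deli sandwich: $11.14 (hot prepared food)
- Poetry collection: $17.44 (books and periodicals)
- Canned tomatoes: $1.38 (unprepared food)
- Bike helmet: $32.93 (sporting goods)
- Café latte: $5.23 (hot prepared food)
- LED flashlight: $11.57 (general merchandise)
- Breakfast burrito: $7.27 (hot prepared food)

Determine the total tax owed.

Pizza slice $3.19: hot prepared food → 6% → $0.19
Camping tent (2-person) $289.30: sporting goods → 4.5% + 3% surcharge = 7.5% → $21.70
Deli sandwich $11.14: hot prepared food → 6% → $0.67
Poetry collection $17.44: books and periodicals → 0% → $0.00
Canned tomatoes $1.38: unprepared food → 4% → $0.06
Bike helmet $32.93: sporting goods → 4.5% → $1.48
Café latte $5.23: hot prepared food → 6% → $0.31
LED flashlight $11.57: general merchandise → 7% → $0.81
Breakfast burrito $7.27: hot prepared food → 6% → $0.44
Total tax = $0.19 + $21.70 + $0.67 + $0.06 + $1.48 + $0.31 + $0.81 + $0.44 = $25.66

$25.66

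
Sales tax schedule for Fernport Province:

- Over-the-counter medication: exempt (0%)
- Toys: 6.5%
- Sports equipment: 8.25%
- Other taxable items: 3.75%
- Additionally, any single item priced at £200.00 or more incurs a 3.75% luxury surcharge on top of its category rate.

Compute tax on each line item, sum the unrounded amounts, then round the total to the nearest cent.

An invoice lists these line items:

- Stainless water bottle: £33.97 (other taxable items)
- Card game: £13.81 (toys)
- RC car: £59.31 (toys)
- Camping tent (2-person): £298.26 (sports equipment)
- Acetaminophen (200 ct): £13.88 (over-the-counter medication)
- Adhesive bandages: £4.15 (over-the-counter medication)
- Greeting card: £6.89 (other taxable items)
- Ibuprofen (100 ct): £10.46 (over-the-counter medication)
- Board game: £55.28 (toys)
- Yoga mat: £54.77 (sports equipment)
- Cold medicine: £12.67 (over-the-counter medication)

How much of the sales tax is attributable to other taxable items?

Stainless water bottle £33.97: other taxable items → 3.75% → £1.273875
Greeting card £6.89: other taxable items → 3.75% → £0.258375
Tax on other taxable items: unrounded sum = £1.53225 → £1.53

£1.53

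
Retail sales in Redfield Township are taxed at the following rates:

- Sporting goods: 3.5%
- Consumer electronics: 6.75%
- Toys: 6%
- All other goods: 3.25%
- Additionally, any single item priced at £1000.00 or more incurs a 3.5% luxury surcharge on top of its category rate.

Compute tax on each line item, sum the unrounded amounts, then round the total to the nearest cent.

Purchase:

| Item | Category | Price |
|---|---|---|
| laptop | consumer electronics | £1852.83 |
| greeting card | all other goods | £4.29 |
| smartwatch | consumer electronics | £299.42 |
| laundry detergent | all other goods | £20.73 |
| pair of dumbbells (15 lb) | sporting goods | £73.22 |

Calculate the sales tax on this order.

£213.50

Laptop £1852.83: consumer electronics → 6.75% + 3.5% surcharge = 10.25% → £189.915075
Greeting card £4.29: all other goods → 3.25% → £0.139425
Smartwatch £299.42: consumer electronics → 6.75% → £20.21085
Laundry detergent £20.73: all other goods → 3.25% → £0.673725
Pair of dumbbells (15 lb) £73.22: sporting goods → 3.5% → £2.5627
Unrounded tax sum = £213.501775 → £213.50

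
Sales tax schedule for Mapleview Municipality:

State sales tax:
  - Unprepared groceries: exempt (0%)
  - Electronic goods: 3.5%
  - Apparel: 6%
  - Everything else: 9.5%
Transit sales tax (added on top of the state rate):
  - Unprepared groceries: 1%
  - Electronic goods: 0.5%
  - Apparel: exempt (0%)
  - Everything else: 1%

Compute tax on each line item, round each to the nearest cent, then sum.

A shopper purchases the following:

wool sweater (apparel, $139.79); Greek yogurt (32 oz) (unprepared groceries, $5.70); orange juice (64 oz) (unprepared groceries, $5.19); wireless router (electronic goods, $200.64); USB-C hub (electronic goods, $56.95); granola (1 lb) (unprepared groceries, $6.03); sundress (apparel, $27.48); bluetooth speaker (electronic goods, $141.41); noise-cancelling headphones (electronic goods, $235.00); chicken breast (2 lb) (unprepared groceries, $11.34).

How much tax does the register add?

$35.69

Wool sweater $139.79: apparel → 6% + 0% transit = 6% → $8.39
Greek yogurt (32 oz) $5.70: unprepared groceries → 0% + 1% transit = 1% → $0.06
Orange juice (64 oz) $5.19: unprepared groceries → 0% + 1% transit = 1% → $0.05
Wireless router $200.64: electronic goods → 3.5% + 0.5% transit = 4% → $8.03
USB-C hub $56.95: electronic goods → 3.5% + 0.5% transit = 4% → $2.28
Granola (1 lb) $6.03: unprepared groceries → 0% + 1% transit = 1% → $0.06
Sundress $27.48: apparel → 6% + 0% transit = 6% → $1.65
Bluetooth speaker $141.41: electronic goods → 3.5% + 0.5% transit = 4% → $5.66
Noise-cancelling headphones $235.00: electronic goods → 3.5% + 0.5% transit = 4% → $9.40
Chicken breast (2 lb) $11.34: unprepared groceries → 0% + 1% transit = 1% → $0.11
Total tax = $8.39 + $0.06 + $0.05 + $8.03 + $2.28 + $0.06 + $1.65 + $5.66 + $9.40 + $0.11 = $35.69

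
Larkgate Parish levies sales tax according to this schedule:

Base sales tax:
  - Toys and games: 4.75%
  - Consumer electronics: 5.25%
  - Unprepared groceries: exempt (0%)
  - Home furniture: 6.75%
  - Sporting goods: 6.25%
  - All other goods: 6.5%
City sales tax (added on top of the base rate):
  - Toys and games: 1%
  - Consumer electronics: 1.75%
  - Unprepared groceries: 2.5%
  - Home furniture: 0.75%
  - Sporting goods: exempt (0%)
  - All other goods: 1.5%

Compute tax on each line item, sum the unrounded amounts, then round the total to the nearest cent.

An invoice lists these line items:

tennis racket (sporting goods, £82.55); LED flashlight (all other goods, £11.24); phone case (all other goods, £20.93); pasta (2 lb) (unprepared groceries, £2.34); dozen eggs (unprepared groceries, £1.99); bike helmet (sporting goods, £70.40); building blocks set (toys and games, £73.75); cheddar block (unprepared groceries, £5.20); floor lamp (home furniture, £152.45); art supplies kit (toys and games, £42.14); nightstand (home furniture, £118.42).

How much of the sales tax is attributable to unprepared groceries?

£0.24

Pasta (2 lb) £2.34: unprepared groceries → 0% + 2.5% city = 2.5% → £0.0585
Dozen eggs £1.99: unprepared groceries → 0% + 2.5% city = 2.5% → £0.04975
Cheddar block £5.20: unprepared groceries → 0% + 2.5% city = 2.5% → £0.13
Tax on unprepared groceries: unrounded sum = £0.23825 → £0.24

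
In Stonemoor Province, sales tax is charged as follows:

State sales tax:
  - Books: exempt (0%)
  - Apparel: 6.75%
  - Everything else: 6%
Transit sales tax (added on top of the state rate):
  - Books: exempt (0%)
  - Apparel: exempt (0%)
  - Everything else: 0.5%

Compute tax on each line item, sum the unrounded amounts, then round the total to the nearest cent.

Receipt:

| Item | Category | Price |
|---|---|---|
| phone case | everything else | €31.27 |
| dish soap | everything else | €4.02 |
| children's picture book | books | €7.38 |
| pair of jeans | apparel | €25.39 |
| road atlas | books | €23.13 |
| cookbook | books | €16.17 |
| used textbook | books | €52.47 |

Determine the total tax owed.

€4.01

Phone case €31.27: everything else → 6% + 0.5% transit = 6.5% → €2.03255
Dish soap €4.02: everything else → 6% + 0.5% transit = 6.5% → €0.2613
Children's picture book €7.38: books → 0% + 0% transit = 0% → €0.00
Pair of jeans €25.39: apparel → 6.75% + 0% transit = 6.75% → €1.713825
Road atlas €23.13: books → 0% + 0% transit = 0% → €0.00
Cookbook €16.17: books → 0% + 0% transit = 0% → €0.00
Used textbook €52.47: books → 0% + 0% transit = 0% → €0.00
Unrounded tax sum = €4.007675 → €4.01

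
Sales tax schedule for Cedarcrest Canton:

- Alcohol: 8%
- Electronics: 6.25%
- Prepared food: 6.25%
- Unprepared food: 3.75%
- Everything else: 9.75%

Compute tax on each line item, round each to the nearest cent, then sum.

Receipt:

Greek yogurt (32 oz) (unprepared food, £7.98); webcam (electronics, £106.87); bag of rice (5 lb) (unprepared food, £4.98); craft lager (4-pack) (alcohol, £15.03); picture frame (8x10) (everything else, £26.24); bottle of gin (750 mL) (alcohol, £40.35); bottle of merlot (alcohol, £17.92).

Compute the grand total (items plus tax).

£234.96

Greek yogurt (32 oz) £7.98: unprepared food → 3.75% → £0.30
Webcam £106.87: electronics → 6.25% → £6.68
Bag of rice (5 lb) £4.98: unprepared food → 3.75% → £0.19
Craft lager (4-pack) £15.03: alcohol → 8% → £1.20
Picture frame (8x10) £26.24: everything else → 9.75% → £2.56
Bottle of gin (750 mL) £40.35: alcohol → 8% → £3.23
Bottle of merlot £17.92: alcohol → 8% → £1.43
Subtotal = £219.37; tax = £15.59; total due = £234.96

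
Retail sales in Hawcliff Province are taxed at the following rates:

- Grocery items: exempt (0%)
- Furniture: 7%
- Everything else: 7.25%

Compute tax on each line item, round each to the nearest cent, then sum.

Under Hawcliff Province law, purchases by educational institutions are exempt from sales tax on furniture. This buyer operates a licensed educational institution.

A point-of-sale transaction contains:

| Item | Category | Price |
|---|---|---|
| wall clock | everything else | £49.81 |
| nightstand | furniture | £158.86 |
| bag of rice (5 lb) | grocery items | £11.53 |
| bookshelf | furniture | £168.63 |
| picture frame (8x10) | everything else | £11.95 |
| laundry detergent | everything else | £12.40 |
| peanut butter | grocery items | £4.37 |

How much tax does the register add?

£5.38

Wall clock £49.81: everything else → 7.25% → £3.61
Nightstand £158.86: furniture, buyer-exempt → 0% → £0.00
Bag of rice (5 lb) £11.53: grocery items → 0% → £0.00
Bookshelf £168.63: furniture, buyer-exempt → 0% → £0.00
Picture frame (8x10) £11.95: everything else → 7.25% → £0.87
Laundry detergent £12.40: everything else → 7.25% → £0.90
Peanut butter £4.37: grocery items → 0% → £0.00
Total tax = £3.61 + £0.87 + £0.90 = £5.38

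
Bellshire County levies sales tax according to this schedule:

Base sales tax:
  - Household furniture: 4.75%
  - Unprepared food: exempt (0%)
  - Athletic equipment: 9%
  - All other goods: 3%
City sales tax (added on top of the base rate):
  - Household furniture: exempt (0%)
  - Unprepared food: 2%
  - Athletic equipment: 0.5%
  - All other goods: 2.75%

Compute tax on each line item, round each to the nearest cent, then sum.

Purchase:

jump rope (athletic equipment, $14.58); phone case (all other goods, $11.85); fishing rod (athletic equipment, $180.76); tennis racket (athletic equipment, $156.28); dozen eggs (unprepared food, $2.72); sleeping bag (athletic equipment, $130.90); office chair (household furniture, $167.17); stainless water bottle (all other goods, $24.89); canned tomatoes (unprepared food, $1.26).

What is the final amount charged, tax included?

Jump rope $14.58: athletic equipment → 9% + 0.5% city = 9.5% → $1.39
Phone case $11.85: all other goods → 3% + 2.75% city = 5.75% → $0.68
Fishing rod $180.76: athletic equipment → 9% + 0.5% city = 9.5% → $17.17
Tennis racket $156.28: athletic equipment → 9% + 0.5% city = 9.5% → $14.85
Dozen eggs $2.72: unprepared food → 0% + 2% city = 2% → $0.05
Sleeping bag $130.90: athletic equipment → 9% + 0.5% city = 9.5% → $12.44
Office chair $167.17: household furniture → 4.75% + 0% city = 4.75% → $7.94
Stainless water bottle $24.89: all other goods → 3% + 2.75% city = 5.75% → $1.43
Canned tomatoes $1.26: unprepared food → 0% + 2% city = 2% → $0.03
Subtotal = $690.41; tax = $55.98; total due = $746.39

$746.39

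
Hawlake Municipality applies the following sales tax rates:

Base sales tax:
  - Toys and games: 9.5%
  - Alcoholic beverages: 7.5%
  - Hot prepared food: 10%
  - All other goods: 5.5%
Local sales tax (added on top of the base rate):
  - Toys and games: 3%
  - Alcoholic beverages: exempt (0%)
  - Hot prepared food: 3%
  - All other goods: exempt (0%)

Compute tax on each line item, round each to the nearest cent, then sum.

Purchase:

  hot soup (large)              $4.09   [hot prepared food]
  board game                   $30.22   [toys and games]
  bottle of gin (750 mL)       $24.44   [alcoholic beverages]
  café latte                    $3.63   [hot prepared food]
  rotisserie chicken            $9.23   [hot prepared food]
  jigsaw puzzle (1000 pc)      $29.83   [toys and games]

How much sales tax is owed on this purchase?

Hot soup (large) $4.09: hot prepared food → 10% + 3% local = 13% → $0.53
Board game $30.22: toys and games → 9.5% + 3% local = 12.5% → $3.78
Bottle of gin (750 mL) $24.44: alcoholic beverages → 7.5% + 0% local = 7.5% → $1.83
Café latte $3.63: hot prepared food → 10% + 3% local = 13% → $0.47
Rotisserie chicken $9.23: hot prepared food → 10% + 3% local = 13% → $1.20
Jigsaw puzzle (1000 pc) $29.83: toys and games → 9.5% + 3% local = 12.5% → $3.73
Total tax = $0.53 + $3.78 + $1.83 + $0.47 + $1.20 + $3.73 = $11.54

$11.54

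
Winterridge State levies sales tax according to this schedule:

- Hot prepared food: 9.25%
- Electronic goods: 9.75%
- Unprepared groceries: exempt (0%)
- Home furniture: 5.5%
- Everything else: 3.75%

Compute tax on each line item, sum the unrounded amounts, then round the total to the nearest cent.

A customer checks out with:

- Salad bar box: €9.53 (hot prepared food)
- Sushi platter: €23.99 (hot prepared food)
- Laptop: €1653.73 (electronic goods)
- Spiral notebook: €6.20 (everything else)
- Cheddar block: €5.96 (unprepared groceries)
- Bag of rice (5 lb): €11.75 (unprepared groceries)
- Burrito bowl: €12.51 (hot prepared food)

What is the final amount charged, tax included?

€1889.40

Salad bar box €9.53: hot prepared food → 9.25% → €0.881525
Sushi platter €23.99: hot prepared food → 9.25% → €2.219075
Laptop €1653.73: electronic goods → 9.75% → €161.238675
Spiral notebook €6.20: everything else → 3.75% → €0.2325
Cheddar block €5.96: unprepared groceries → 0% → €0.00
Bag of rice (5 lb) €11.75: unprepared groceries → 0% → €0.00
Burrito bowl €12.51: hot prepared food → 9.25% → €1.157175
Subtotal = €1723.67; unrounded tax = €165.72895 → €165.73; total due = €1889.40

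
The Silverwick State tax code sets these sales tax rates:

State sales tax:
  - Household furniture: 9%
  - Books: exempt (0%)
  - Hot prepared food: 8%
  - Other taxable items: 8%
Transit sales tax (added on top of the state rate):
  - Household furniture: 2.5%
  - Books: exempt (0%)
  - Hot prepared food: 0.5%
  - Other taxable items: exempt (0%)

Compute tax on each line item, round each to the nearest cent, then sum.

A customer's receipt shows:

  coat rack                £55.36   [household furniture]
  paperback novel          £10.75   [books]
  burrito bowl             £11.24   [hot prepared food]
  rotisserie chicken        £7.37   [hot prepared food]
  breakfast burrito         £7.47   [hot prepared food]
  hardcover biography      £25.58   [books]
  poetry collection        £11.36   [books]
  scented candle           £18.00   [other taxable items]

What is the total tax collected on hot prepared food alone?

£2.22

Burrito bowl £11.24: hot prepared food → 8% + 0.5% transit = 8.5% → £0.96
Rotisserie chicken £7.37: hot prepared food → 8% + 0.5% transit = 8.5% → £0.63
Breakfast burrito £7.47: hot prepared food → 8% + 0.5% transit = 8.5% → £0.63
Tax on hot prepared food = £0.96 + £0.63 + £0.63 = £2.22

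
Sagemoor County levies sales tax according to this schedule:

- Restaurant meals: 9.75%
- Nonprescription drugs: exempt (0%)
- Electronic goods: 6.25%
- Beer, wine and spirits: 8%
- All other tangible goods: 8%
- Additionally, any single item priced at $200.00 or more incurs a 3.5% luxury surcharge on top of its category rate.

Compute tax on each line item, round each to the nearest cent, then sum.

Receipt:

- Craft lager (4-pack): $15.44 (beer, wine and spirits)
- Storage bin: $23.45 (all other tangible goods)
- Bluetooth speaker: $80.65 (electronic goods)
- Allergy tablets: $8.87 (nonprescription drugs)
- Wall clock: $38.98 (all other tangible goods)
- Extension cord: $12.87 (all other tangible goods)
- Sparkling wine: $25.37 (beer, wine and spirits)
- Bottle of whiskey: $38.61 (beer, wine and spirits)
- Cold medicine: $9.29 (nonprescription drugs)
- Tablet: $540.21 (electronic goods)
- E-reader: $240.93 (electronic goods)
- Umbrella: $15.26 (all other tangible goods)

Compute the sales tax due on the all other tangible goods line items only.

$7.25

Storage bin $23.45: all other tangible goods → 8% → $1.88
Wall clock $38.98: all other tangible goods → 8% → $3.12
Extension cord $12.87: all other tangible goods → 8% → $1.03
Umbrella $15.26: all other tangible goods → 8% → $1.22
Tax on all other tangible goods = $1.88 + $3.12 + $1.03 + $1.22 = $7.25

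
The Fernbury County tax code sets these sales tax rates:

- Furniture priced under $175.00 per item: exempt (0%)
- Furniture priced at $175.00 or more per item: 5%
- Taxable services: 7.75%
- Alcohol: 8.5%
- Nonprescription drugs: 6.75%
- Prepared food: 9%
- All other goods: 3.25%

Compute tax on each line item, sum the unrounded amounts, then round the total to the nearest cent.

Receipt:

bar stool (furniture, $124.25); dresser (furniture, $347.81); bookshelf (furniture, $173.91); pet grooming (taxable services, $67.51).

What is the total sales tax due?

Bar stool $124.25: furniture, under $175.00 → 0% → $0.00
Dresser $347.81: furniture, $175.00 or more → 5% → $17.3905
Bookshelf $173.91: furniture, under $175.00 → 0% → $0.00
Pet grooming $67.51: taxable services → 7.75% → $5.232025
Unrounded tax sum = $22.622525 → $22.62

$22.62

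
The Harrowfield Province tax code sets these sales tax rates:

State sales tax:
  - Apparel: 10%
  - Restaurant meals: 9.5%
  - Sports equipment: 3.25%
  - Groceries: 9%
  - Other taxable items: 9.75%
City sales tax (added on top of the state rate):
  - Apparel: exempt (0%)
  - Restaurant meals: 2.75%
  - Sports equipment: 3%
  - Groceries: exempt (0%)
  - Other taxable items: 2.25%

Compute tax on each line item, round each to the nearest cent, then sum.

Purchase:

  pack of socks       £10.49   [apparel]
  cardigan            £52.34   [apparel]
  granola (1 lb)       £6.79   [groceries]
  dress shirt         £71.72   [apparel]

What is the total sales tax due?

Pack of socks £10.49: apparel → 10% + 0% city = 10% → £1.05
Cardigan £52.34: apparel → 10% + 0% city = 10% → £5.23
Granola (1 lb) £6.79: groceries → 9% + 0% city = 9% → £0.61
Dress shirt £71.72: apparel → 10% + 0% city = 10% → £7.17
Total tax = £1.05 + £5.23 + £0.61 + £7.17 = £14.06

£14.06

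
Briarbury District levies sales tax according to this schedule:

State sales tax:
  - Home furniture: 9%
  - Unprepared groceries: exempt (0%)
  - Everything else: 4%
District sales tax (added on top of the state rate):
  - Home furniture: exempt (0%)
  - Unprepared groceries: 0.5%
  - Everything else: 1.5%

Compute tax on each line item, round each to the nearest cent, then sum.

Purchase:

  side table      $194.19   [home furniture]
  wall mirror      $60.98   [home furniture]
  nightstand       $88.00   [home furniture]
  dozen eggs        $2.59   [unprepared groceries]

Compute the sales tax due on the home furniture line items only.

$30.89

Side table $194.19: home furniture → 9% + 0% district = 9% → $17.48
Wall mirror $60.98: home furniture → 9% + 0% district = 9% → $5.49
Nightstand $88.00: home furniture → 9% + 0% district = 9% → $7.92
Tax on home furniture = $17.48 + $5.49 + $7.92 = $30.89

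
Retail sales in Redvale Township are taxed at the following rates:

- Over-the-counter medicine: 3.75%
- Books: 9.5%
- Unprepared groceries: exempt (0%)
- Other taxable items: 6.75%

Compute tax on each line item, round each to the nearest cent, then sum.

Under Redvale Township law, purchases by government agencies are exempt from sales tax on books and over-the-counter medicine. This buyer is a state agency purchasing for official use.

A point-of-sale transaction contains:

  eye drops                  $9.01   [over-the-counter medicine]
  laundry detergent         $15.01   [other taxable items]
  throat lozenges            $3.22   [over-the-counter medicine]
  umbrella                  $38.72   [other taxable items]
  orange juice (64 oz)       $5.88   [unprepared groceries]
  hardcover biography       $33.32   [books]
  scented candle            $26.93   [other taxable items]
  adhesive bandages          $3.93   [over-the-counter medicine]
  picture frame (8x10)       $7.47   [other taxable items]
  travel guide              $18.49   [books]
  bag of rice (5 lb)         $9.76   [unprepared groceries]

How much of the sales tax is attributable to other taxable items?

$5.94

Laundry detergent $15.01: other taxable items → 6.75% → $1.01
Umbrella $38.72: other taxable items → 6.75% → $2.61
Scented candle $26.93: other taxable items → 6.75% → $1.82
Picture frame (8x10) $7.47: other taxable items → 6.75% → $0.50
Tax on other taxable items = $1.01 + $2.61 + $1.82 + $0.50 = $5.94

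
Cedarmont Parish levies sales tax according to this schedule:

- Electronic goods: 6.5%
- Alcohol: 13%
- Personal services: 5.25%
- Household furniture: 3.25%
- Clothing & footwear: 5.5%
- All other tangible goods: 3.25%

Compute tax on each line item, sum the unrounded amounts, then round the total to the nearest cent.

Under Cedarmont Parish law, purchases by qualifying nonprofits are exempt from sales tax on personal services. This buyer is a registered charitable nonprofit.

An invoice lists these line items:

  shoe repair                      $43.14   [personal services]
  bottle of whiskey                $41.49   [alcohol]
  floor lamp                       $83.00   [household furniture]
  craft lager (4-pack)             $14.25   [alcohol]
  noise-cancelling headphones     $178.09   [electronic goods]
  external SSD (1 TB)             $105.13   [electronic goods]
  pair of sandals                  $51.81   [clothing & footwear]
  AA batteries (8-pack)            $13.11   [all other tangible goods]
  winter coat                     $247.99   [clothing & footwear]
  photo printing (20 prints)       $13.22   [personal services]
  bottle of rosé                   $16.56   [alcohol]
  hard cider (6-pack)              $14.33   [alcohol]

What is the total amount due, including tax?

$871.40

Shoe repair $43.14: personal services, buyer-exempt → 0% → $0.00
Bottle of whiskey $41.49: alcohol → 13% → $5.3937
Floor lamp $83.00: household furniture → 3.25% → $2.6975
Craft lager (4-pack) $14.25: alcohol → 13% → $1.8525
Noise-cancelling headphones $178.09: electronic goods → 6.5% → $11.57585
External SSD (1 TB) $105.13: electronic goods → 6.5% → $6.83345
Pair of sandals $51.81: clothing & footwear → 5.5% → $2.84955
AA batteries (8-pack) $13.11: all other tangible goods → 3.25% → $0.426075
Winter coat $247.99: clothing & footwear → 5.5% → $13.63945
Photo printing (20 prints) $13.22: personal services, buyer-exempt → 0% → $0.00
Bottle of rosé $16.56: alcohol → 13% → $2.1528
Hard cider (6-pack) $14.33: alcohol → 13% → $1.8629
Subtotal = $822.12; unrounded tax = $49.283775 → $49.28; total due = $871.40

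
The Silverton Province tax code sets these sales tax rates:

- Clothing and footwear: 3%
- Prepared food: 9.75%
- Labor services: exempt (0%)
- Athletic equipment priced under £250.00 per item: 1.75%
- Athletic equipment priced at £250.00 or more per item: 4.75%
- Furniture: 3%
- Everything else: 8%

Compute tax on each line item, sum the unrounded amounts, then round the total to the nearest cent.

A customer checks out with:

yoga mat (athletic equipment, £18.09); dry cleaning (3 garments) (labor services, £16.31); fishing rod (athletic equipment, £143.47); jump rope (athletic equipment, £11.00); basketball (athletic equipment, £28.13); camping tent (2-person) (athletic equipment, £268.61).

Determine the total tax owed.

Yoga mat £18.09: athletic equipment, under £250.00 → 1.75% → £0.316575
Dry cleaning (3 garments) £16.31: labor services → 0% → £0.00
Fishing rod £143.47: athletic equipment, under £250.00 → 1.75% → £2.510725
Jump rope £11.00: athletic equipment, under £250.00 → 1.75% → £0.1925
Basketball £28.13: athletic equipment, under £250.00 → 1.75% → £0.492275
Camping tent (2-person) £268.61: athletic equipment, £250.00 or more → 4.75% → £12.758975
Unrounded tax sum = £16.27105 → £16.27

£16.27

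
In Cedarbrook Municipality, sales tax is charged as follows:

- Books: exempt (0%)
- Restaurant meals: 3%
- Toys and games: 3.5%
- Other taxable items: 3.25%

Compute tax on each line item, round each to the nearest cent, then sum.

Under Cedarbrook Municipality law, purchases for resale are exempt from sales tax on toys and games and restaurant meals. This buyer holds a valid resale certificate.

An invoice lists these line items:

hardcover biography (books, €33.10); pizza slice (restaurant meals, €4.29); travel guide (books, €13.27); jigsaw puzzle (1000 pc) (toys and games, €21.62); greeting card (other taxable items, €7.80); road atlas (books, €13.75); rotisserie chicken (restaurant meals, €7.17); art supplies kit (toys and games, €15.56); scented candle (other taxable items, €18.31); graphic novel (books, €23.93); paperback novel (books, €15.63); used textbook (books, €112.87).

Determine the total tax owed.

Hardcover biography €33.10: books → 0% → €0.00
Pizza slice €4.29: restaurant meals, buyer-exempt → 0% → €0.00
Travel guide €13.27: books → 0% → €0.00
Jigsaw puzzle (1000 pc) €21.62: toys and games, buyer-exempt → 0% → €0.00
Greeting card €7.80: other taxable items → 3.25% → €0.25
Road atlas €13.75: books → 0% → €0.00
Rotisserie chicken €7.17: restaurant meals, buyer-exempt → 0% → €0.00
Art supplies kit €15.56: toys and games, buyer-exempt → 0% → €0.00
Scented candle €18.31: other taxable items → 3.25% → €0.60
Graphic novel €23.93: books → 0% → €0.00
Paperback novel €15.63: books → 0% → €0.00
Used textbook €112.87: books → 0% → €0.00
Total tax = €0.25 + €0.60 = €0.85

€0.85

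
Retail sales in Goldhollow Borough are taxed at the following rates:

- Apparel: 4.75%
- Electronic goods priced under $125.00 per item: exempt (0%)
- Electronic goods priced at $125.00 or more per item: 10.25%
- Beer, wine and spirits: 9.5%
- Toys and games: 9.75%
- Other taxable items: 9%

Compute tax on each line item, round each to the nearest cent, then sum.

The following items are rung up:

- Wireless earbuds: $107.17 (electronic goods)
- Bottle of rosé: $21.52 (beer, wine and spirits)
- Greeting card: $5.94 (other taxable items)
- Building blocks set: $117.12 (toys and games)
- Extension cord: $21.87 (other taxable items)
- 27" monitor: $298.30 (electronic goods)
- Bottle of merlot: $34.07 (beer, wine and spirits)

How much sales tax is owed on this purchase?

Wireless earbuds $107.17: electronic goods, under $125.00 → 0% → $0.00
Bottle of rosé $21.52: beer, wine and spirits → 9.5% → $2.04
Greeting card $5.94: other taxable items → 9% → $0.53
Building blocks set $117.12: toys and games → 9.75% → $11.42
Extension cord $21.87: other taxable items → 9% → $1.97
27" monitor $298.30: electronic goods, $125.00 or more → 10.25% → $30.58
Bottle of merlot $34.07: beer, wine and spirits → 9.5% → $3.24
Total tax = $2.04 + $0.53 + $11.42 + $1.97 + $30.58 + $3.24 = $49.78

$49.78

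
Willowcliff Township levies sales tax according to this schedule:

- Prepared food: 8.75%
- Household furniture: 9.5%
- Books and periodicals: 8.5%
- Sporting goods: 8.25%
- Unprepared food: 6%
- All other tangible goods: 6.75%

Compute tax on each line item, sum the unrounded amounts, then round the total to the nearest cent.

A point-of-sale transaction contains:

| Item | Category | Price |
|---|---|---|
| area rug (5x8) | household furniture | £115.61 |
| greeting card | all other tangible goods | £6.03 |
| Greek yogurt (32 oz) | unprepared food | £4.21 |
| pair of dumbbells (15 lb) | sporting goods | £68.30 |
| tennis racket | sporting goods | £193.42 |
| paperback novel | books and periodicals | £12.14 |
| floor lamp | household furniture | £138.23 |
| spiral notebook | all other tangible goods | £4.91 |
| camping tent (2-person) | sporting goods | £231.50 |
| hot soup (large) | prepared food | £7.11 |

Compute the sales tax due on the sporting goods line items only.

Pair of dumbbells (15 lb) £68.30: sporting goods → 8.25% → £5.63475
Tennis racket £193.42: sporting goods → 8.25% → £15.95715
Camping tent (2-person) £231.50: sporting goods → 8.25% → £19.09875
Tax on sporting goods: unrounded sum = £40.69065 → £40.69

£40.69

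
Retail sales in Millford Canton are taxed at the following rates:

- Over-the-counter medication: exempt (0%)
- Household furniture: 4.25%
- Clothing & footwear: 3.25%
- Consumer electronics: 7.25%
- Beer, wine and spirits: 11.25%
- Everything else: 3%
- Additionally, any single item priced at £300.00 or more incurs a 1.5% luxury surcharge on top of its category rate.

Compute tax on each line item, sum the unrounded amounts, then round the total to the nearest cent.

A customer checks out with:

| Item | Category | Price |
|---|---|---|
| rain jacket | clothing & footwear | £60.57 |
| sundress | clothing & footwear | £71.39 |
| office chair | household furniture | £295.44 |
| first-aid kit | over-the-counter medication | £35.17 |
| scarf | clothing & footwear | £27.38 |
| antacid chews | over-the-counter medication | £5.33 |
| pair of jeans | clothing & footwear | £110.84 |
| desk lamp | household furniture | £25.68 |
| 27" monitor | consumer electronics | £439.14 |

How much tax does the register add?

£60.85

Rain jacket £60.57: clothing & footwear → 3.25% → £1.968525
Sundress £71.39: clothing & footwear → 3.25% → £2.320175
Office chair £295.44: household furniture → 4.25% → £12.5562
First-aid kit £35.17: over-the-counter medication → 0% → £0.00
Scarf £27.38: clothing & footwear → 3.25% → £0.88985
Antacid chews £5.33: over-the-counter medication → 0% → £0.00
Pair of jeans £110.84: clothing & footwear → 3.25% → £3.6023
Desk lamp £25.68: household furniture → 4.25% → £1.0914
27" monitor £439.14: consumer electronics → 7.25% + 1.5% surcharge = 8.75% → £38.42475
Unrounded tax sum = £60.8532 → £60.85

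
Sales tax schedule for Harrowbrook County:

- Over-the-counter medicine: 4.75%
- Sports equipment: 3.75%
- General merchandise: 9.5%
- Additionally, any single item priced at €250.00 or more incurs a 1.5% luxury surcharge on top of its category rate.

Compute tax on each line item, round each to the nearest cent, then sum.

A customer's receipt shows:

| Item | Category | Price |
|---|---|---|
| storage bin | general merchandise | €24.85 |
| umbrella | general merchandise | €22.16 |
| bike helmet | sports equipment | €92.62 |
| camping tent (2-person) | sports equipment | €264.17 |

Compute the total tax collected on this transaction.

€21.81

Storage bin €24.85: general merchandise → 9.5% → €2.36
Umbrella €22.16: general merchandise → 9.5% → €2.11
Bike helmet €92.62: sports equipment → 3.75% → €3.47
Camping tent (2-person) €264.17: sports equipment → 3.75% + 1.5% surcharge = 5.25% → €13.87
Total tax = €2.36 + €2.11 + €3.47 + €13.87 = €21.81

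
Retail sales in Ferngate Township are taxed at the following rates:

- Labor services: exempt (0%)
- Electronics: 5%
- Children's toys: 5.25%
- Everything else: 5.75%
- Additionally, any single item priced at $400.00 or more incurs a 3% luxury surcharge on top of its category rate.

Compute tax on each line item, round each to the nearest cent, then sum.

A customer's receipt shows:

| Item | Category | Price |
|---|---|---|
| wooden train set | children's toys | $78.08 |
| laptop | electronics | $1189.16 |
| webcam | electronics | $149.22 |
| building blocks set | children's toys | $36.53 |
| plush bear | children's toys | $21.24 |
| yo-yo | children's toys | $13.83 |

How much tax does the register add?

$110.46

Wooden train set $78.08: children's toys → 5.25% → $4.10
Laptop $1189.16: electronics → 5% + 3% surcharge = 8% → $95.13
Webcam $149.22: electronics → 5% → $7.46
Building blocks set $36.53: children's toys → 5.25% → $1.92
Plush bear $21.24: children's toys → 5.25% → $1.12
Yo-yo $13.83: children's toys → 5.25% → $0.73
Total tax = $4.10 + $95.13 + $7.46 + $1.92 + $1.12 + $0.73 = $110.46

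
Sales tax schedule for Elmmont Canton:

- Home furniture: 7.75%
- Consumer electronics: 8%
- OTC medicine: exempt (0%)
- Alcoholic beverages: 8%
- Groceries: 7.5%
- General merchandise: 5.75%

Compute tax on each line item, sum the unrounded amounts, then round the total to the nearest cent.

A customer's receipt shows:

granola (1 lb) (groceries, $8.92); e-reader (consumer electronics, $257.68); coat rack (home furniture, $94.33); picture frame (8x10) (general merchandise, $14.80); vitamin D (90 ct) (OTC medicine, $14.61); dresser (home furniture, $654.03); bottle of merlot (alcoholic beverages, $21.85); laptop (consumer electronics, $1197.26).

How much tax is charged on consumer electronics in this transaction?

$116.40

E-reader $257.68: consumer electronics → 8% → $20.6144
Laptop $1197.26: consumer electronics → 8% → $95.7808
Tax on consumer electronics: unrounded sum = $116.3952 → $116.40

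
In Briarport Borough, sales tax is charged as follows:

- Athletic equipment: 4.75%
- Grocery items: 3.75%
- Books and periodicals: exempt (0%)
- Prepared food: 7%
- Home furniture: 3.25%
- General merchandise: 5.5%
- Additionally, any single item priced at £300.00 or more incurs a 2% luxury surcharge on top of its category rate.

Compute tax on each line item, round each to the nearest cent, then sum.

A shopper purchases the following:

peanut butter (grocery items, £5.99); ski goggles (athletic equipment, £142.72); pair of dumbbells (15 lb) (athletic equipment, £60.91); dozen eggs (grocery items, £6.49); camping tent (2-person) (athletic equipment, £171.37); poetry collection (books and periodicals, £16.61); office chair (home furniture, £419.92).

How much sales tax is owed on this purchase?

Peanut butter £5.99: grocery items → 3.75% → £0.22
Ski goggles £142.72: athletic equipment → 4.75% → £6.78
Pair of dumbbells (15 lb) £60.91: athletic equipment → 4.75% → £2.89
Dozen eggs £6.49: grocery items → 3.75% → £0.24
Camping tent (2-person) £171.37: athletic equipment → 4.75% → £8.14
Poetry collection £16.61: books and periodicals → 0% → £0.00
Office chair £419.92: home furniture → 3.25% + 2% surcharge = 5.25% → £22.05
Total tax = £0.22 + £6.78 + £2.89 + £0.24 + £8.14 + £22.05 = £40.32

£40.32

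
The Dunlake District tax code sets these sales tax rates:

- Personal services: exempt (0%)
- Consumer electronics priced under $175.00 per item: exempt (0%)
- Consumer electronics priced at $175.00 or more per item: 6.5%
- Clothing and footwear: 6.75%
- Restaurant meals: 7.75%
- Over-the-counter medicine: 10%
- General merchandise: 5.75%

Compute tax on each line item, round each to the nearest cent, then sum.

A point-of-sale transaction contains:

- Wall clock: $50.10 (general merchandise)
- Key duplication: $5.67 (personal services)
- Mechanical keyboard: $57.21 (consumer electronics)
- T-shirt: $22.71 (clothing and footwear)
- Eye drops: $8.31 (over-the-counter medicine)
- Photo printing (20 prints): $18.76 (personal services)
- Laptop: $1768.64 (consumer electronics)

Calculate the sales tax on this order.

$120.20

Wall clock $50.10: general merchandise → 5.75% → $2.88
Key duplication $5.67: personal services → 0% → $0.00
Mechanical keyboard $57.21: consumer electronics, under $175.00 → 0% → $0.00
T-shirt $22.71: clothing and footwear → 6.75% → $1.53
Eye drops $8.31: over-the-counter medicine → 10% → $0.83
Photo printing (20 prints) $18.76: personal services → 0% → $0.00
Laptop $1768.64: consumer electronics, $175.00 or more → 6.5% → $114.96
Total tax = $2.88 + $1.53 + $0.83 + $114.96 = $120.20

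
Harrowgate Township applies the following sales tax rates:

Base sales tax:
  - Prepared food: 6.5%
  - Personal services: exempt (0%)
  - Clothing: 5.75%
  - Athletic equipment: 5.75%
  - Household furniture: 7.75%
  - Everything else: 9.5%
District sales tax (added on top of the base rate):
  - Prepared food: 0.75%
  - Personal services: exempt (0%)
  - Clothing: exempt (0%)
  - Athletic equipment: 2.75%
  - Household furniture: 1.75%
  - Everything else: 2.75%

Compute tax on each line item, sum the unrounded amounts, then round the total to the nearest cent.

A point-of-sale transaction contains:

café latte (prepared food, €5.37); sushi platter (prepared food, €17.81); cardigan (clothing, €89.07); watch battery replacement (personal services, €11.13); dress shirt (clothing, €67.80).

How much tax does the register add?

€10.70

Café latte €5.37: prepared food → 6.5% + 0.75% district = 7.25% → €0.389325
Sushi platter €17.81: prepared food → 6.5% + 0.75% district = 7.25% → €1.291225
Cardigan €89.07: clothing → 5.75% + 0% district = 5.75% → €5.121525
Watch battery replacement €11.13: personal services → 0% + 0% district = 0% → €0.00
Dress shirt €67.80: clothing → 5.75% + 0% district = 5.75% → €3.8985
Unrounded tax sum = €10.700575 → €10.70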